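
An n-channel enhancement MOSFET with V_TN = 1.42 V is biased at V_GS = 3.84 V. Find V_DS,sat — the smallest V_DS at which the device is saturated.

V_DS,sat = 2.42 V

The boundary between triode and saturation is V_DS = V_GS − V_TN = V_ov.
V_ov = 3.84 − 1.42 = 2.42 V.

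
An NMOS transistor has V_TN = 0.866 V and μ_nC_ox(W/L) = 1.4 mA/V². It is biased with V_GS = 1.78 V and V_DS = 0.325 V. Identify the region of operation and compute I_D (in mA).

Triode; I_D = 0.342 mA

V_ov = V_GS − V_TN = 1.78 − 0.866 = 0.914 V.
Since V_DS = 0.325 V < V_ov = 0.914 V, the device is in the triode region.
I_D = k_n [V_ov · V_DS − ½ V_DS²] = 1.4 × [0.914 × 0.325 − 0.5 × 0.325²] = 0.342 mA.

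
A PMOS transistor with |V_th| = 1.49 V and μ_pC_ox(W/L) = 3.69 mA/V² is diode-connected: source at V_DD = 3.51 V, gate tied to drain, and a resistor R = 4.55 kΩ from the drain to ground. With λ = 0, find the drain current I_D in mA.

I_D = 0.348 mA

With gate tied to drain, V_SG = V_SD ≥ V_SG − |V_th|, so the device is in saturation.
KCL at the drain: ½ k_p (V_SG − |V_th|)² = (V_DD − V_SG)/R.
Let x = V_SG − 1.49. Then 8.39 x² + x − 2.02 = 0, giving x = 0.435 V (positive root), so V_SG = 1.92 V.
I_D = (V_DD − V_SG)/R = (3.51 − 1.92) / 4.55 = 0.348 mA.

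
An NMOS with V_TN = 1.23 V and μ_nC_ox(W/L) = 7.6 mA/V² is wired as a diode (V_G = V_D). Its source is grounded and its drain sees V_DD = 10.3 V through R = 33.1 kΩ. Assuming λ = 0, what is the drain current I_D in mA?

With gate tied to drain, V_GS = V_DS ≥ V_GS − V_TN, so the device is in saturation.
KCL at the drain: ½ k_n (V_GS − V_TN)² = (V_DD − V_GS)/R.
Let x = V_GS − 1.23. Then 126 x² + x − 9.07 = 0, giving x = 0.265 V (positive root), so V_GS = 1.49 V.
I_D = (V_DD − V_GS)/R = (10.3 − 1.49) / 33.1 = 0.266 mA.

I_D = 0.266 mA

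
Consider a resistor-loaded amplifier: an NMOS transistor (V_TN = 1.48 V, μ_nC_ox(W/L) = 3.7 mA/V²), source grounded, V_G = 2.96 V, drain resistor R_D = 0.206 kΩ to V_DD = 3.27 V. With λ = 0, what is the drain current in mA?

V_GS = V_G = 2.96 V, so V_ov = 2.96 − 1.48 = 1.48 V.
Assume saturation: I_D = ½ k_n V_ov² = 0.5 × 3.7 × 1.48² = 4.05 mA, giving V_DS = V_DD − I_D R_D = 3.27 − 4.05 × 0.206 = 2.44 V.
V_DS = 2.44 V ≥ V_ov = 1.48 V, confirming saturation.

I_D = 4.05 mA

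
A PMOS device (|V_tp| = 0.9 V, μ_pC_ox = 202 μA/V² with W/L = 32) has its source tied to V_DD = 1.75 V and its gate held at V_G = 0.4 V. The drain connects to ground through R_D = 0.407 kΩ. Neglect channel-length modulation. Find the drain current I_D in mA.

I_D = 0.654 mA

V_SG = V_DD − V_G = 1.75 − 0.4 = 1.35 V, so V_ov = 1.35 − 0.9 = 0.45 V.
k_p = μ_pC_ox · (W/L) = 6.464 mA/V².
Assume saturation: I_D = ½ k_p V_ov² = 0.5 × 6.464 × 0.45² = 0.654 mA, giving V_SD = V_DD − I_D R_D = 1.75 − 0.654 × 0.407 = 1.48 V.
V_SD = 1.48 V ≥ V_ov = 0.45 V, confirming saturation.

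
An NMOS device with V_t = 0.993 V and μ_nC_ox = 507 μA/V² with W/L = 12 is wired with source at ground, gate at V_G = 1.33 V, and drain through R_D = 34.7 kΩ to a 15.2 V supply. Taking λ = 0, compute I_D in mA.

V_GS = V_G = 1.33 V, so V_ov = 1.33 − 0.993 = 0.337 V.
k_n = μ_nC_ox · (W/L) = 6.084 mA/V².
Assume saturation: I_D = ½ k_n V_ov² = 0.5 × 6.084 × 0.337² = 0.345 mA, giving V_DS = V_DD − I_D R_D = 15.2 − 0.345 × 34.7 = 3.21 V.
V_DS = 3.21 V ≥ V_ov = 0.337 V, confirming saturation.

I_D = 0.345 mA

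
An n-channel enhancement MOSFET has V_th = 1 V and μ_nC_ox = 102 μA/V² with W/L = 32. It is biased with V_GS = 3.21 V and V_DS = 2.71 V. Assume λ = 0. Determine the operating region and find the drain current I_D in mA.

k_n = μ_nC_ox · (W/L) = 3.264 mA/V².
V_ov = V_GS − V_th = 3.21 − 1 = 2.21 V.
Since V_DS = 2.71 V ≥ V_ov = 2.21 V, the device is in saturation.
I_D = ½ k_n V_ov² = 0.5 × 3.264 × 2.21² = 7.97 mA.

Saturation; I_D = 7.97 mA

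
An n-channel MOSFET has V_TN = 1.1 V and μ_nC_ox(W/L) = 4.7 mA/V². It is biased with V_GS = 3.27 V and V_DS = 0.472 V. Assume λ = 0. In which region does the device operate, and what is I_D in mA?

Triode; I_D = 4.29 mA

V_ov = V_GS − V_TN = 3.27 − 1.1 = 2.17 V.
Since V_DS = 0.472 V < V_ov = 2.17 V, the device is in the triode region.
I_D = k_n [V_ov · V_DS − ½ V_DS²] = 4.7 × [2.17 × 0.472 − 0.5 × 0.472²] = 4.29 mA.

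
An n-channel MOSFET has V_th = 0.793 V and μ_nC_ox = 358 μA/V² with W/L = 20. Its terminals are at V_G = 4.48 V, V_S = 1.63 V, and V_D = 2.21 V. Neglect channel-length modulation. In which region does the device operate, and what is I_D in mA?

V_GS = V_G − V_S = 4.48 − 1.63 = 2.85 V; V_DS = V_D − V_S = 2.21 − 1.63 = 0.58 V.
k_n = μ_nC_ox · (W/L) = 7.16 mA/V².
V_ov = V_GS − V_th = 2.85 − 0.793 = 2.06 V.
Since V_DS = 0.58 V < V_ov = 2.06 V, the device is in the triode region.
I_D = k_n [V_ov · V_DS − ½ V_DS²] = 7.16 × [2.06 × 0.58 − 0.5 × 0.58²] = 7.34 mA.

Triode; I_D = 7.34 mA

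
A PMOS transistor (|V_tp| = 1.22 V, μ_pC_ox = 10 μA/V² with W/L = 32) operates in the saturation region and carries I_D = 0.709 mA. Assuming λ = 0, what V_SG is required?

V_SG = 3.33 V

k_p = μ_pC_ox · (W/L) = 0.32 mA/V².
In saturation I_D = ½ k_p (V_SG − |V_tp|)², so V_SG − |V_tp| = √(2 I_D / k_p) = √(2 × 0.709 / 0.32) = 2.11 V.
V_SG = 1.22 + 2.11 = 3.33 V.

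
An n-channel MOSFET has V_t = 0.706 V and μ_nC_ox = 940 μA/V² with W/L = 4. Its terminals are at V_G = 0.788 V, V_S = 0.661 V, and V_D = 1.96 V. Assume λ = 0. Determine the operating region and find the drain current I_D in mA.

Cutoff; I_D = 0 mA

V_GS = V_G − V_S = 0.788 − 0.661 = 0.127 V; V_DS = V_D − V_S = 1.96 − 0.661 = 1.3 V.
V_GS = 0.127 V < V_t = 0.706 V, so the transistor is in cutoff.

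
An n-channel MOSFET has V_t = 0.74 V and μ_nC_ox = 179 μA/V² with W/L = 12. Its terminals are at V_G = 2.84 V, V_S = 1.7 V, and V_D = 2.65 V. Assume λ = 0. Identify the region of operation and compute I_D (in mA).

V_GS = V_G − V_S = 2.84 − 1.7 = 1.14 V; V_DS = V_D − V_S = 2.65 − 1.7 = 0.95 V.
k_n = μ_nC_ox · (W/L) = 2.148 mA/V².
V_ov = V_GS − V_t = 1.14 − 0.74 = 0.4 V.
Since V_DS = 0.95 V ≥ V_ov = 0.4 V, the device is in saturation.
I_D = ½ k_n V_ov² = 0.5 × 2.148 × 0.4² = 0.172 mA.

Saturation; I_D = 0.172 mA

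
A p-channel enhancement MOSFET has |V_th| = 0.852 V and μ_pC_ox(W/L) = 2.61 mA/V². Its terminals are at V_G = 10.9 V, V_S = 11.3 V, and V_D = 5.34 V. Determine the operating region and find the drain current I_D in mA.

Cutoff; I_D = 0 mA

V_SG = V_S − V_G = 11.3 − 10.9 = 0.4 V; V_SD = V_S − V_D = 11.3 − 5.34 = 5.96 V.
V_SG = 0.4 V < |V_th| = 0.852 V, so the transistor is in cutoff.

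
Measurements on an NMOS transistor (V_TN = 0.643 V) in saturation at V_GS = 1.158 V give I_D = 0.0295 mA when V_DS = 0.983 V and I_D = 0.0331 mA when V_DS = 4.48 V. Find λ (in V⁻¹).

With V_GS fixed, I_D ∝ (1 + λ V_DS) in saturation, so I_D2/I_D1 = (1 + λ V_DS2)/(1 + λ V_DS1).
0.0331/0.0295 = 1.122 = (1 + 4.48 λ)/(1 + 0.983 λ).
Solving: λ (I_D1 V_DS2 − I_D2 V_DS1) = I_D2 − I_D1, so λ = (0.0331 − 0.0295) / (0.0295 × 4.48 − 0.0331 × 0.983) = 0.0036 / 0.0996 = 0.0361 V⁻¹.

λ = 0.0361 V⁻¹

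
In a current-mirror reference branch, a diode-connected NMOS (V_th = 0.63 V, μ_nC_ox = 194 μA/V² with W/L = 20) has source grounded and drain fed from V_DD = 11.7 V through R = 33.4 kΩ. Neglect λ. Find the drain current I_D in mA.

With gate tied to drain, V_GS = V_DS ≥ V_GS − V_th, so the device is in saturation.
k_n = μ_nC_ox · (W/L) = 3.88 mA/V².
KCL at the drain: ½ k_n (V_GS − V_th)² = (V_DD − V_GS)/R.
Let x = V_GS − 0.63. Then 64.8 x² + x − 11.07 = 0, giving x = 0.406 V (positive root), so V_GS = 1.04 V.
I_D = (V_DD − V_GS)/R = (11.7 − 1.04) / 33.4 = 0.319 mA.

I_D = 0.319 mA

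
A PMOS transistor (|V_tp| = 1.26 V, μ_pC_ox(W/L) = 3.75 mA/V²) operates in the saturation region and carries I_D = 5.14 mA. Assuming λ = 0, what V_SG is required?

In saturation I_D = ½ k_p (V_SG − |V_tp|)², so V_SG − |V_tp| = √(2 I_D / k_p) = √(2 × 5.14 / 3.75) = 1.66 V.
V_SG = 1.26 + 1.66 = 2.92 V.

V_SG = 2.92 V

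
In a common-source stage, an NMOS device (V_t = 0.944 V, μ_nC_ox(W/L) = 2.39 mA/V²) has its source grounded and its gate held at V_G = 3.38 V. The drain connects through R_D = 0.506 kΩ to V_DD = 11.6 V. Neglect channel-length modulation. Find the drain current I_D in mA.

I_D = 7.09 mA

V_GS = V_G = 3.38 V, so V_ov = 3.38 − 0.944 = 2.44 V.
Assume saturation: I_D = ½ k_n V_ov² = 0.5 × 2.39 × 2.44² = 7.09 mA, giving V_DS = V_DD − I_D R_D = 11.6 − 7.09 × 0.506 = 8.01 V.
V_DS = 8.01 V ≥ V_ov = 2.44 V, confirming saturation.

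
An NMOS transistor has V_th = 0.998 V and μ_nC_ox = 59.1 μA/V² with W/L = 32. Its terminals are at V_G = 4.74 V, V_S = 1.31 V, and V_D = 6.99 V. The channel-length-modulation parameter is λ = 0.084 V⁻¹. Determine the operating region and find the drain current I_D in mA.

V_GS = V_G − V_S = 4.74 − 1.31 = 3.43 V; V_DS = V_D − V_S = 6.99 − 1.31 = 5.68 V.
k_n = μ_nC_ox · (W/L) = 1.891 mA/V².
V_ov = V_GS − V_th = 3.43 − 0.998 = 2.43 V.
Since V_DS = 5.68 V ≥ V_ov = 2.43 V, the device is in saturation.
I_D = ½ k_n V_ov² (1 + λ V_DS) = 0.5 × 1.891 × 2.43² × (1 + 0.084 × 5.68) = 8.26 mA.

Saturation; I_D = 8.26 mA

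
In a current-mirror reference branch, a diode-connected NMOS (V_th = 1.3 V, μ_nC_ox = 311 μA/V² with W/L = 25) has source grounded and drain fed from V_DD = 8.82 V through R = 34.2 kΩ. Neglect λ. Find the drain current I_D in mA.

I_D = 0.213 mA

With gate tied to drain, V_GS = V_DS ≥ V_GS − V_th, so the device is in saturation.
k_n = μ_nC_ox · (W/L) = 7.775 mA/V².
KCL at the drain: ½ k_n (V_GS − V_th)² = (V_DD − V_GS)/R.
Let x = V_GS − 1.3. Then 133 x² + x − 7.52 = 0, giving x = 0.234 V (positive root), so V_GS = 1.53 V.
I_D = (V_DD − V_GS)/R = (8.82 − 1.53) / 34.2 = 0.213 mA.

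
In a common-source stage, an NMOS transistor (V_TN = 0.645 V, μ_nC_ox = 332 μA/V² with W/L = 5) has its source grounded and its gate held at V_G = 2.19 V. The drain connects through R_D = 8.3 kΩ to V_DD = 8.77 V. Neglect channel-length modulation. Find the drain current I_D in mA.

I_D = 1.00 mA

V_GS = V_G = 2.19 V, so V_ov = 2.19 − 0.645 = 1.54 V.
k_n = μ_nC_ox · (W/L) = 1.66 mA/V².
Assume saturation: I_D = ½ k_n V_ov² = 0.5 × 1.66 × 1.54² = 1.98 mA, giving V_DS = V_DD − I_D R_D = 8.77 − 1.98 × 8.3 = -7.67 V.
But -7.67 V < V_ov = 1.54 V, so the device is actually in triode.
In triode I_D = k_n[V_ov V_DS − ½ V_DS²] and I_D = (V_DD − V_DS)/R_D. Equating: 6.89 V_DS² − 22.29 V_DS + 8.77 = 0, giving V_DS = 0.458 V (the root below V_ov).
I_D = (8.77 − 0.458) / 8.3 = 1 mA.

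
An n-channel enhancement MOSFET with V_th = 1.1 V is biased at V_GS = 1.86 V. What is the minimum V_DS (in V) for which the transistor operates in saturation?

V_DS,sat = 0.760 V

The boundary between triode and saturation is V_DS = V_GS − V_th = V_ov.
V_ov = 1.86 − 1.1 = 0.76 V.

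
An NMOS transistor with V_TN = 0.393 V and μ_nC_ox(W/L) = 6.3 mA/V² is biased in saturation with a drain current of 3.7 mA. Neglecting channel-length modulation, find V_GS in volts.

In saturation I_D = ½ k_n (V_GS − V_TN)², so V_GS − V_TN = √(2 I_D / k_n) = √(2 × 3.7 / 6.3) = 1.08 V.
V_GS = 0.393 + 1.08 = 1.48 V.

V_GS = 1.48 V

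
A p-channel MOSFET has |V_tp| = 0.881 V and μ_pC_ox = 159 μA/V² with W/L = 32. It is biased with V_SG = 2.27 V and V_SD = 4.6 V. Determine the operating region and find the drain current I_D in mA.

k_p = μ_pC_ox · (W/L) = 5.088 mA/V².
V_ov = V_SG − |V_tp| = 2.27 − 0.881 = 1.39 V.
Since V_SD = 4.6 V ≥ V_ov = 1.39 V, the device is in saturation.
I_D = ½ k_p V_ov² = 0.5 × 5.088 × 1.39² = 4.91 mA.

Saturation; I_D = 4.91 mA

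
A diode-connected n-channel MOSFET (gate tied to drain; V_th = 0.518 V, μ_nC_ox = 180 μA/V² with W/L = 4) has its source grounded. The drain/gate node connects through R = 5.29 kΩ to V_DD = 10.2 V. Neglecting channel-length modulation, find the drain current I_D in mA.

With gate tied to drain, V_GS = V_DS ≥ V_GS − V_th, so the device is in saturation.
k_n = μ_nC_ox · (W/L) = 0.72 mA/V².
KCL at the drain: ½ k_n (V_GS − V_th)² = (V_DD − V_GS)/R.
Let x = V_GS − 0.518. Then 1.9 x² + x − 9.682 = 0, giving x = 2.01 V (positive root), so V_GS = 2.53 V.
I_D = (V_DD − V_GS)/R = (10.2 − 2.53) / 5.29 = 1.45 mA.

I_D = 1.45 mA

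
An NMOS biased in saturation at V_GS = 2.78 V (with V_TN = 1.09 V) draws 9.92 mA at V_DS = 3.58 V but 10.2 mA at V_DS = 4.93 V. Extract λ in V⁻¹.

With V_GS fixed, I_D ∝ (1 + λ V_DS) in saturation, so I_D2/I_D1 = (1 + λ V_DS2)/(1 + λ V_DS1).
10.2/9.92 = 1.028 = (1 + 4.93 λ)/(1 + 3.58 λ).
Solving: λ (I_D1 V_DS2 − I_D2 V_DS1) = I_D2 − I_D1, so λ = (10.2 − 9.92) / (9.92 × 4.93 − 10.2 × 3.58) = 0.28 / 12.4 = 0.0226 V⁻¹.

λ = 0.0226 V⁻¹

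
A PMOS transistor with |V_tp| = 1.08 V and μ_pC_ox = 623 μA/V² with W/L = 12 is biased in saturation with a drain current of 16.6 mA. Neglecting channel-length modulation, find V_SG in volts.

V_SG = 3.19 V

k_p = μ_pC_ox · (W/L) = 7.476 mA/V².
In saturation I_D = ½ k_p (V_SG − |V_tp|)², so V_SG − |V_tp| = √(2 I_D / k_p) = √(2 × 16.6 / 7.476) = 2.11 V.
V_SG = 1.08 + 2.11 = 3.19 V.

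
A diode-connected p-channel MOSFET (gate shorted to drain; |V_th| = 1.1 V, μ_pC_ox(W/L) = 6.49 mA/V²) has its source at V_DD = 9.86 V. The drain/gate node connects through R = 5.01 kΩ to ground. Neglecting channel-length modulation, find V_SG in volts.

V_SG = 1.80 V

With gate tied to drain, V_SG = V_SD ≥ V_SG − |V_th|, so the device is in saturation.
KCL at the drain: ½ k_p (V_SG − |V_th|)² = (V_DD − V_SG)/R.
Let x = V_SG − 1.1. Then 16.3 x² + x − 8.76 = 0, giving x = 0.704 V (positive root), so V_SG = 1.8 V.
I_D = (V_DD − V_SG)/R = (9.86 − 1.8) / 5.01 = 1.61 mA.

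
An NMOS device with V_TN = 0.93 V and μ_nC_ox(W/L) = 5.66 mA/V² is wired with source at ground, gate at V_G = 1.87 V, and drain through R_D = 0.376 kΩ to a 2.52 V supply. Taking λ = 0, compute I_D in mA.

I_D = 2.50 mA

V_GS = V_G = 1.87 V, so V_ov = 1.87 − 0.93 = 0.94 V.
Assume saturation: I_D = ½ k_n V_ov² = 0.5 × 5.66 × 0.94² = 2.5 mA, giving V_DS = V_DD − I_D R_D = 2.52 − 2.5 × 0.376 = 1.58 V.
V_DS = 1.58 V ≥ V_ov = 0.94 V, confirming saturation.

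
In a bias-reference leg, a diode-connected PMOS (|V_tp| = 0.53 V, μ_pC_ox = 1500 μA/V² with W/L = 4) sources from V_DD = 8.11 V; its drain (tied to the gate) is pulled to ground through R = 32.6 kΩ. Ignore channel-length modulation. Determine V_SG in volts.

V_SG = 0.803 V

With gate tied to drain, V_SG = V_SD ≥ V_SG − |V_tp|, so the device is in saturation.
k_p = μ_pC_ox · (W/L) = 6 mA/V².
KCL at the drain: ½ k_p (V_SG − |V_tp|)² = (V_DD − V_SG)/R.
Let x = V_SG − 0.53. Then 97.8 x² + x − 7.58 = 0, giving x = 0.273 V (positive root), so V_SG = 0.803 V.
I_D = (V_DD − V_SG)/R = (8.11 − 0.803) / 32.6 = 0.224 mA.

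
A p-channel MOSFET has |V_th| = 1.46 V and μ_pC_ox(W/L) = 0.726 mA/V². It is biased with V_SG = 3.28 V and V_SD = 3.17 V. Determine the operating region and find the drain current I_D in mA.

Saturation; I_D = 1.20 mA

V_ov = V_SG − |V_th| = 3.28 − 1.46 = 1.82 V.
Since V_SD = 3.17 V ≥ V_ov = 1.82 V, the device is in saturation.
I_D = ½ k_p V_ov² = 0.5 × 0.726 × 1.82² = 1.2 mA.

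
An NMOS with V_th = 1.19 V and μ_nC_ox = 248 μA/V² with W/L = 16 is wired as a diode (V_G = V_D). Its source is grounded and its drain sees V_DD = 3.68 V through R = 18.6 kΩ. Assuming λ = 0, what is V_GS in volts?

V_GS = 1.44 V

With gate tied to drain, V_GS = V_DS ≥ V_GS − V_th, so the device is in saturation.
k_n = μ_nC_ox · (W/L) = 3.968 mA/V².
KCL at the drain: ½ k_n (V_GS − V_th)² = (V_DD − V_GS)/R.
Let x = V_GS − 1.19. Then 36.9 x² + x − 2.49 = 0, giving x = 0.247 V (positive root), so V_GS = 1.44 V.
I_D = (V_DD − V_GS)/R = (3.68 − 1.44) / 18.6 = 0.121 mA.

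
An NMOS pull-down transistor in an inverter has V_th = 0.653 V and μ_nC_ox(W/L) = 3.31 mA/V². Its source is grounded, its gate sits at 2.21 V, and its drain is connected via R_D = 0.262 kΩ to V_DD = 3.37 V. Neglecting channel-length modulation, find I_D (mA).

I_D = 4.01 mA

V_GS = V_G = 2.21 V, so V_ov = 2.21 − 0.653 = 1.56 V.
Assume saturation: I_D = ½ k_n V_ov² = 0.5 × 3.31 × 1.56² = 4.01 mA, giving V_DS = V_DD − I_D R_D = 3.37 − 4.01 × 0.262 = 2.32 V.
V_DS = 2.32 V ≥ V_ov = 1.56 V, confirming saturation.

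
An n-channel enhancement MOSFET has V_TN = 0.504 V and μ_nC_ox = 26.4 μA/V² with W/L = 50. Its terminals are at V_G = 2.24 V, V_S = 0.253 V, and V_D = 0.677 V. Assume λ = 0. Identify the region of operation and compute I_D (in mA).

Triode; I_D = 0.711 mA

V_GS = V_G − V_S = 2.24 − 0.253 = 1.99 V; V_DS = V_D − V_S = 0.677 − 0.253 = 0.424 V.
k_n = μ_nC_ox · (W/L) = 1.32 mA/V².
V_ov = V_GS − V_TN = 1.99 − 0.504 = 1.48 V.
Since V_DS = 0.424 V < V_ov = 1.48 V, the device is in the triode region.
I_D = k_n [V_ov · V_DS − ½ V_DS²] = 1.32 × [1.48 × 0.424 − 0.5 × 0.424²] = 0.711 mA.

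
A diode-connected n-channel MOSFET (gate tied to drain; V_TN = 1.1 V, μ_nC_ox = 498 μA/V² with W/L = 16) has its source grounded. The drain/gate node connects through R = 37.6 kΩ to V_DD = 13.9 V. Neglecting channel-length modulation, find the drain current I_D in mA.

I_D = 0.333 mA

With gate tied to drain, V_GS = V_DS ≥ V_GS − V_TN, so the device is in saturation.
k_n = μ_nC_ox · (W/L) = 7.968 mA/V².
KCL at the drain: ½ k_n (V_GS − V_TN)² = (V_DD − V_GS)/R.
Let x = V_GS − 1.1. Then 150 x² + x − 12.8 = 0, giving x = 0.289 V (positive root), so V_GS = 1.39 V.
I_D = (V_DD − V_GS)/R = (13.9 − 1.39) / 37.6 = 0.333 mA.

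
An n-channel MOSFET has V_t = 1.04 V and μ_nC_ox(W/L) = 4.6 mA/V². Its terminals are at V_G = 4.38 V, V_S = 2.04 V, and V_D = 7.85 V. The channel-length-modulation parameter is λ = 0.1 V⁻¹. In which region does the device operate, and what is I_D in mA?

V_GS = V_G − V_S = 4.38 − 2.04 = 2.34 V; V_DS = V_D − V_S = 7.85 − 2.04 = 5.81 V.
V_ov = V_GS − V_t = 2.34 − 1.04 = 1.3 V.
Since V_DS = 5.81 V ≥ V_ov = 1.3 V, the device is in saturation.
I_D = ½ k_n V_ov² (1 + λ V_DS) = 0.5 × 4.6 × 1.3² × (1 + 0.1 × 5.81) = 6.15 mA.

Saturation; I_D = 6.15 mA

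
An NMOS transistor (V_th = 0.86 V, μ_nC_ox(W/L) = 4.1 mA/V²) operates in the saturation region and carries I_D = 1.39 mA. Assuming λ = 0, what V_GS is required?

In saturation I_D = ½ k_n (V_GS − V_th)², so V_GS − V_th = √(2 I_D / k_n) = √(2 × 1.39 / 4.1) = 0.823 V.
V_GS = 0.86 + 0.823 = 1.68 V.

V_GS = 1.68 V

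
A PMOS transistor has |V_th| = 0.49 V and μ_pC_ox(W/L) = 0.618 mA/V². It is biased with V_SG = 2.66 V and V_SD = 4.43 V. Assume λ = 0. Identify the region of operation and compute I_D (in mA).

V_ov = V_SG − |V_th| = 2.66 − 0.49 = 2.17 V.
Since V_SD = 4.43 V ≥ V_ov = 2.17 V, the device is in saturation.
I_D = ½ k_p V_ov² = 0.5 × 0.618 × 2.17² = 1.46 mA.

Saturation; I_D = 1.46 mA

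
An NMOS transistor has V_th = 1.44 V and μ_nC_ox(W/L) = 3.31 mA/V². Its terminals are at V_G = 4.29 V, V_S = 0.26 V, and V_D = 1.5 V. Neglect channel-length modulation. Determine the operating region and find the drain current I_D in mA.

Triode; I_D = 8.09 mA

V_GS = V_G − V_S = 4.29 − 0.26 = 4.03 V; V_DS = V_D − V_S = 1.5 − 0.26 = 1.24 V.
V_ov = V_GS − V_th = 4.03 − 1.44 = 2.59 V.
Since V_DS = 1.24 V < V_ov = 2.59 V, the device is in the triode region.
I_D = k_n [V_ov · V_DS − ½ V_DS²] = 3.31 × [2.59 × 1.24 − 0.5 × 1.24²] = 8.09 mA.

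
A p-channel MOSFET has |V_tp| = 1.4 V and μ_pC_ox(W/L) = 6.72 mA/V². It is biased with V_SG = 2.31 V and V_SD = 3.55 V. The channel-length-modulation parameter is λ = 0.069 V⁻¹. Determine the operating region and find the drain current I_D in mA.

V_ov = V_SG − |V_tp| = 2.31 − 1.4 = 0.91 V.
Since V_SD = 3.55 V ≥ V_ov = 0.91 V, the device is in saturation.
I_D = ½ k_p V_ov² (1 + λ V_SD) = 0.5 × 6.72 × 0.91² × (1 + 0.069 × 3.55) = 3.46 mA.

Saturation; I_D = 3.46 mA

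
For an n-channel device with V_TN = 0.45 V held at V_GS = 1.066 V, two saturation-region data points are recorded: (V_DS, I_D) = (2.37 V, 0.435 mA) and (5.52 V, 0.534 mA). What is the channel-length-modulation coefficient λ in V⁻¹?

With V_GS fixed, I_D ∝ (1 + λ V_DS) in saturation, so I_D2/I_D1 = (1 + λ V_DS2)/(1 + λ V_DS1).
0.534/0.435 = 1.228 = (1 + 5.52 λ)/(1 + 2.37 λ).
Solving: λ (I_D1 V_DS2 − I_D2 V_DS1) = I_D2 − I_D1, so λ = (0.534 − 0.435) / (0.435 × 5.52 − 0.534 × 2.37) = 0.099 / 1.14 = 0.0872 V⁻¹.

λ = 0.0872 V⁻¹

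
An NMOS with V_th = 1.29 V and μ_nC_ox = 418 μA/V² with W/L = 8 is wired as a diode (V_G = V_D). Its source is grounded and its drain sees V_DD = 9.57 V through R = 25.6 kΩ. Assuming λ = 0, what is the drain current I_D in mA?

I_D = 0.307 mA

With gate tied to drain, V_GS = V_DS ≥ V_GS − V_th, so the device is in saturation.
k_n = μ_nC_ox · (W/L) = 3.344 mA/V².
KCL at the drain: ½ k_n (V_GS − V_th)² = (V_DD − V_GS)/R.
Let x = V_GS − 1.29. Then 42.8 x² + x − 8.28 = 0, giving x = 0.428 V (positive root), so V_GS = 1.72 V.
I_D = (V_DD − V_GS)/R = (9.57 − 1.72) / 25.6 = 0.307 mA.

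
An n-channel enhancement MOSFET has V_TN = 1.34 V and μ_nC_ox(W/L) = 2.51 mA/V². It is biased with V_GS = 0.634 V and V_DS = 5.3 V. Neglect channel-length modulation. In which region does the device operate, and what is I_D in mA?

V_GS = 0.634 V < V_TN = 1.34 V, so the transistor is in cutoff.

Cutoff; I_D = 0 mA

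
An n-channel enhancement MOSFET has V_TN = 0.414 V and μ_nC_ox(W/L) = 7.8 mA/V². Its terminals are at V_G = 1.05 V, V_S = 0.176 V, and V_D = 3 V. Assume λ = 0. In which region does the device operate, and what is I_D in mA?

V_GS = V_G − V_S = 1.05 − 0.176 = 0.874 V; V_DS = V_D − V_S = 3 − 0.176 = 2.82 V.
V_ov = V_GS − V_TN = 0.874 − 0.414 = 0.46 V.
Since V_DS = 2.82 V ≥ V_ov = 0.46 V, the device is in saturation.
I_D = ½ k_n V_ov² = 0.5 × 7.8 × 0.46² = 0.825 mA.

Saturation; I_D = 0.825 mA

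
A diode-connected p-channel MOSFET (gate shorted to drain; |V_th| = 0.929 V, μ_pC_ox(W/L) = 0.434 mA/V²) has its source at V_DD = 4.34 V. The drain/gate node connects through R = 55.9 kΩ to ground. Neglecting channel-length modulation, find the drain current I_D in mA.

I_D = 0.0522 mA

With gate tied to drain, V_SG = V_SD ≥ V_SG − |V_th|, so the device is in saturation.
KCL at the drain: ½ k_p (V_SG − |V_th|)² = (V_DD − V_SG)/R.
Let x = V_SG − 0.929. Then 12.1 x² + x − 3.411 = 0, giving x = 0.491 V (positive root), so V_SG = 1.42 V.
I_D = (V_DD − V_SG)/R = (4.34 − 1.42) / 55.9 = 0.0522 mA.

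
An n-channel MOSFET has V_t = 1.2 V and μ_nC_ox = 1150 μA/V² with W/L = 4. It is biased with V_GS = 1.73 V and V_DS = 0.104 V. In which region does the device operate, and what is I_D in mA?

k_n = μ_nC_ox · (W/L) = 4.6 mA/V².
V_ov = V_GS − V_t = 1.73 − 1.2 = 0.53 V.
Since V_DS = 0.104 V < V_ov = 0.53 V, the device is in the triode region.
I_D = k_n [V_ov · V_DS − ½ V_DS²] = 4.6 × [0.53 × 0.104 − 0.5 × 0.104²] = 0.229 mA.

Triode; I_D = 0.229 mA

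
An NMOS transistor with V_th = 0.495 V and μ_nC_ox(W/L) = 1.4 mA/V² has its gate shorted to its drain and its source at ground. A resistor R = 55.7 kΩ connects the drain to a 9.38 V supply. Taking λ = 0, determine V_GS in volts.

With gate tied to drain, V_GS = V_DS ≥ V_GS − V_th, so the device is in saturation.
KCL at the drain: ½ k_n (V_GS − V_th)² = (V_DD − V_GS)/R.
Let x = V_GS − 0.495. Then 39 x² + x − 8.885 = 0, giving x = 0.465 V (positive root), so V_GS = 0.96 V.
I_D = (V_DD − V_GS)/R = (9.38 − 0.96) / 55.7 = 0.151 mA.

V_GS = 0.960 V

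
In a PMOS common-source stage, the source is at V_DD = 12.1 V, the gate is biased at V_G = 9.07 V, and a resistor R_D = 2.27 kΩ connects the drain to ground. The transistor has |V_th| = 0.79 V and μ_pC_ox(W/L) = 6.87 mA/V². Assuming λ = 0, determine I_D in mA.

I_D = 5.17 mA

V_SG = V_DD − V_G = 12.1 − 9.07 = 3.03 V, so V_ov = 3.03 − 0.79 = 2.24 V.
Assume saturation: I_D = ½ k_p V_ov² = 0.5 × 6.87 × 2.24² = 17.2 mA, giving V_SD = V_DD − I_D R_D = 12.1 − 17.2 × 2.27 = -27 V.
But -27 V < V_ov = 2.24 V, so the device is actually in triode.
In triode I_D = k_p[V_ov V_SD − ½ V_SD²] and I_D = (V_DD − V_SD)/R_D. Equating: 7.8 V_SD² − 35.93 V_SD + 12.1 = 0, giving V_SD = 0.366 V (the root below V_ov).
I_D = (12.1 − 0.366) / 2.27 = 5.17 mA.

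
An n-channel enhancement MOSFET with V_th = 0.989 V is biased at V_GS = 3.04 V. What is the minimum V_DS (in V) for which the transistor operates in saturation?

The boundary between triode and saturation is V_DS = V_GS − V_th = V_ov.
V_ov = 3.04 − 0.989 = 2.05 V.

V_DS,sat = 2.05 V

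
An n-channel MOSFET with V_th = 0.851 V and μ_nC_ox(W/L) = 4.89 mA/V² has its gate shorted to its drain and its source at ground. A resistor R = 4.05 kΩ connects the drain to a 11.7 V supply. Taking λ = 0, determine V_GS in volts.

V_GS = 1.85 V

With gate tied to drain, V_GS = V_DS ≥ V_GS − V_th, so the device is in saturation.
KCL at the drain: ½ k_n (V_GS − V_th)² = (V_DD − V_GS)/R.
Let x = V_GS − 0.851. Then 9.9 x² + x − 10.85 = 0, giving x = 0.997 V (positive root), so V_GS = 1.85 V.
I_D = (V_DD − V_GS)/R = (11.7 − 1.85) / 4.05 = 2.43 mA.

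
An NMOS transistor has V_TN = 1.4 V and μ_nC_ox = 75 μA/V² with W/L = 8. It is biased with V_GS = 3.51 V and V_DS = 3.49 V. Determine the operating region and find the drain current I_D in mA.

k_n = μ_nC_ox · (W/L) = 0.6 mA/V².
V_ov = V_GS − V_TN = 3.51 − 1.4 = 2.11 V.
Since V_DS = 3.49 V ≥ V_ov = 2.11 V, the device is in saturation.
I_D = ½ k_n V_ov² = 0.5 × 0.6 × 2.11² = 1.34 mA.

Saturation; I_D = 1.34 mA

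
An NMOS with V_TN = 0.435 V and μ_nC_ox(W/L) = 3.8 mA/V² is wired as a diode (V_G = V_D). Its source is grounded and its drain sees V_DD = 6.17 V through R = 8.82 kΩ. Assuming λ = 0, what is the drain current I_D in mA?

I_D = 0.587 mA

With gate tied to drain, V_GS = V_DS ≥ V_GS − V_TN, so the device is in saturation.
KCL at the drain: ½ k_n (V_GS − V_TN)² = (V_DD − V_GS)/R.
Let x = V_GS − 0.435. Then 16.8 x² + x − 5.735 = 0, giving x = 0.556 V (positive root), so V_GS = 0.991 V.
I_D = (V_DD − V_GS)/R = (6.17 − 0.991) / 8.82 = 0.587 mA.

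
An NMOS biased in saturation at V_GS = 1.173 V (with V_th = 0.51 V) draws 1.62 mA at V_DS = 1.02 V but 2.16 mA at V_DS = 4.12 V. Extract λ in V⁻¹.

λ = 0.121 V⁻¹

With V_GS fixed, I_D ∝ (1 + λ V_DS) in saturation, so I_D2/I_D1 = (1 + λ V_DS2)/(1 + λ V_DS1).
2.16/1.62 = 1.333 = (1 + 4.12 λ)/(1 + 1.02 λ).
Solving: λ (I_D1 V_DS2 − I_D2 V_DS1) = I_D2 − I_D1, so λ = (2.16 − 1.62) / (1.62 × 4.12 − 2.16 × 1.02) = 0.54 / 4.47 = 0.121 V⁻¹.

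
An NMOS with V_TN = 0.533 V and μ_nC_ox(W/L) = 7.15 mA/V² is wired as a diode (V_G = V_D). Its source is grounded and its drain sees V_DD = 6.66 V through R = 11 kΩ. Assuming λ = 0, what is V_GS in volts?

V_GS = 0.915 V

With gate tied to drain, V_GS = V_DS ≥ V_GS − V_TN, so the device is in saturation.
KCL at the drain: ½ k_n (V_GS − V_TN)² = (V_DD − V_GS)/R.
Let x = V_GS − 0.533. Then 39.3 x² + x − 6.127 = 0, giving x = 0.382 V (positive root), so V_GS = 0.915 V.
I_D = (V_DD − V_GS)/R = (6.66 − 0.915) / 11 = 0.522 mA.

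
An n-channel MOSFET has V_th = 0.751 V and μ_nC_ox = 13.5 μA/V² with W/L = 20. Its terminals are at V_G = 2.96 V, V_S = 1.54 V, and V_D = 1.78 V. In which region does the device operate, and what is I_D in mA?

Triode; I_D = 0.0356 mA

V_GS = V_G − V_S = 2.96 − 1.54 = 1.42 V; V_DS = V_D − V_S = 1.78 − 1.54 = 0.24 V.
k_n = μ_nC_ox · (W/L) = 0.27 mA/V².
V_ov = V_GS − V_th = 1.42 − 0.751 = 0.669 V.
Since V_DS = 0.24 V < V_ov = 0.669 V, the device is in the triode region.
I_D = k_n [V_ov · V_DS − ½ V_DS²] = 0.27 × [0.669 × 0.24 − 0.5 × 0.24²] = 0.0356 mA.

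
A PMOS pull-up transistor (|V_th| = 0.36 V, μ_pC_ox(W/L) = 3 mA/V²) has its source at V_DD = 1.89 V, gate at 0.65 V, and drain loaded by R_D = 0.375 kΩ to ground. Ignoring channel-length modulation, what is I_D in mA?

I_D = 1.16 mA

V_SG = V_DD − V_G = 1.89 − 0.65 = 1.24 V, so V_ov = 1.24 − 0.36 = 0.88 V.
Assume saturation: I_D = ½ k_p V_ov² = 0.5 × 3 × 0.88² = 1.16 mA, giving V_SD = V_DD − I_D R_D = 1.89 − 1.16 × 0.375 = 1.45 V.
V_SD = 1.45 V ≥ V_ov = 0.88 V, confirming saturation.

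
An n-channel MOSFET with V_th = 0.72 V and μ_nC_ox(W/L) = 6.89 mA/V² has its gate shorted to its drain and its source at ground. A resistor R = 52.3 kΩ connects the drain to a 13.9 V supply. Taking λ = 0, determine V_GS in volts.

V_GS = 0.988 V

With gate tied to drain, V_GS = V_DS ≥ V_GS − V_th, so the device is in saturation.
KCL at the drain: ½ k_n (V_GS − V_th)² = (V_DD − V_GS)/R.
Let x = V_GS − 0.72. Then 180 x² + x − 13.18 = 0, giving x = 0.268 V (positive root), so V_GS = 0.988 V.
I_D = (V_DD − V_GS)/R = (13.9 − 0.988) / 52.3 = 0.247 mA.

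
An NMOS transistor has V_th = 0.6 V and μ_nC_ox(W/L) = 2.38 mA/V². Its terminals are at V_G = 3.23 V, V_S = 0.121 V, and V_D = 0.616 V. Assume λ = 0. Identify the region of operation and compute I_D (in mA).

Triode; I_D = 2.66 mA

V_GS = V_G − V_S = 3.23 − 0.121 = 3.11 V; V_DS = V_D − V_S = 0.616 − 0.121 = 0.495 V.
V_ov = V_GS − V_th = 3.11 − 0.6 = 2.51 V.
Since V_DS = 0.495 V < V_ov = 2.51 V, the device is in the triode region.
I_D = k_n [V_ov · V_DS − ½ V_DS²] = 2.38 × [2.51 × 0.495 − 0.5 × 0.495²] = 2.66 mA.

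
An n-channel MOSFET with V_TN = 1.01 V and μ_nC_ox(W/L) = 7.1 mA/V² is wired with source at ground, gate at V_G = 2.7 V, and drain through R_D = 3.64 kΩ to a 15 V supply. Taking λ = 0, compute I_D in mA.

V_GS = V_G = 2.7 V, so V_ov = 2.7 − 1.01 = 1.69 V.
Assume saturation: I_D = ½ k_n V_ov² = 0.5 × 7.1 × 1.69² = 10.1 mA, giving V_DS = V_DD − I_D R_D = 15 − 10.1 × 3.64 = -21.9 V.
But -21.9 V < V_ov = 1.69 V, so the device is actually in triode.
In triode I_D = k_n[V_ov V_DS − ½ V_DS²] and I_D = (V_DD − V_DS)/R_D. Equating: 12.9 V_DS² − 44.68 V_DS + 15 = 0, giving V_DS = 0.377 V (the root below V_ov).
I_D = (15 − 0.377) / 3.64 = 4.02 mA.

I_D = 4.02 mA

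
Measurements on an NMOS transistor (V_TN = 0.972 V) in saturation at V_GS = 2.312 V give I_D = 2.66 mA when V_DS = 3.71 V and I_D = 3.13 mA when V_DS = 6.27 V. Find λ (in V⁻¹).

λ = 0.0928 V⁻¹

With V_GS fixed, I_D ∝ (1 + λ V_DS) in saturation, so I_D2/I_D1 = (1 + λ V_DS2)/(1 + λ V_DS1).
3.13/2.66 = 1.177 = (1 + 6.27 λ)/(1 + 3.71 λ).
Solving: λ (I_D1 V_DS2 − I_D2 V_DS1) = I_D2 − I_D1, so λ = (3.13 − 2.66) / (2.66 × 6.27 − 3.13 × 3.71) = 0.47 / 5.07 = 0.0928 V⁻¹.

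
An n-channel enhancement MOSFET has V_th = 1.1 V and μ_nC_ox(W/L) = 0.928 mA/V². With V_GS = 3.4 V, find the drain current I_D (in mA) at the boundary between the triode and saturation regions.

I_D = 2.45 mA

At the boundary V_DS = V_ov = V_GS − V_th = 3.4 − 1.1 = 2.3 V.
I_D = ½ k_n V_ov² = 0.5 × 0.928 × 2.3² = 2.45 mA.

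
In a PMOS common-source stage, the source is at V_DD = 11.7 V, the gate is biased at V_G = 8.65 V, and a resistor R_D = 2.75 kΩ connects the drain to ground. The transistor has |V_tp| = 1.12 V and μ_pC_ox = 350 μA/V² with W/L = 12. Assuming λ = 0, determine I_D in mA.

V_SG = V_DD − V_G = 11.7 − 8.65 = 3.05 V, so V_ov = 3.05 − 1.12 = 1.93 V.
k_p = μ_pC_ox · (W/L) = 4.2 mA/V².
Assume saturation: I_D = ½ k_p V_ov² = 0.5 × 4.2 × 1.93² = 7.82 mA, giving V_SD = V_DD − I_D R_D = 11.7 − 7.82 × 2.75 = -9.81 V.
But -9.81 V < V_ov = 1.93 V, so the device is actually in triode.
In triode I_D = k_p[V_ov V_SD − ½ V_SD²] and I_D = (V_DD − V_SD)/R_D. Equating: 5.78 V_SD² − 23.29 V_SD + 11.7 = 0, giving V_SD = 0.588 V (the root below V_ov).
I_D = (11.7 − 0.588) / 2.75 = 4.04 mA.

I_D = 4.04 mA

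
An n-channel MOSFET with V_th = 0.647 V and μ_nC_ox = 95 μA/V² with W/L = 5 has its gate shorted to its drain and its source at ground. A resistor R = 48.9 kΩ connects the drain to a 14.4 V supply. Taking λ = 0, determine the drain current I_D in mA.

I_D = 0.260 mA

With gate tied to drain, V_GS = V_DS ≥ V_GS − V_th, so the device is in saturation.
k_n = μ_nC_ox · (W/L) = 0.475 mA/V².
KCL at the drain: ½ k_n (V_GS − V_th)² = (V_DD − V_GS)/R.
Let x = V_GS − 0.647. Then 11.6 x² + x − 13.75 = 0, giving x = 1.05 V (positive root), so V_GS = 1.69 V.
I_D = (V_DD − V_GS)/R = (14.4 − 1.69) / 48.9 = 0.26 mA.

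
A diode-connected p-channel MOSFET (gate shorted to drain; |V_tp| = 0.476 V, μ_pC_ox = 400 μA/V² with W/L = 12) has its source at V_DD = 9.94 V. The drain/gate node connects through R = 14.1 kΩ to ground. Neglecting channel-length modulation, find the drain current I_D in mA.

I_D = 0.635 mA

With gate tied to drain, V_SG = V_SD ≥ V_SG − |V_tp|, so the device is in saturation.
k_p = μ_pC_ox · (W/L) = 4.8 mA/V².
KCL at the drain: ½ k_p (V_SG − |V_tp|)² = (V_DD − V_SG)/R.
Let x = V_SG − 0.476. Then 33.8 x² + x − 9.464 = 0, giving x = 0.514 V (positive root), so V_SG = 0.99 V.
I_D = (V_DD − V_SG)/R = (9.94 − 0.99) / 14.1 = 0.635 mA.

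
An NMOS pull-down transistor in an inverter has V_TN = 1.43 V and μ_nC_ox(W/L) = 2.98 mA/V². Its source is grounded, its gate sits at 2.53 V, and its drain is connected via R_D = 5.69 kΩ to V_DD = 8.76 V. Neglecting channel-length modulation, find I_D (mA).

V_GS = V_G = 2.53 V, so V_ov = 2.53 − 1.43 = 1.1 V.
Assume saturation: I_D = ½ k_n V_ov² = 0.5 × 2.98 × 1.1² = 1.8 mA, giving V_DS = V_DD − I_D R_D = 8.76 − 1.8 × 5.69 = -1.5 V.
But -1.5 V < V_ov = 1.1 V, so the device is actually in triode.
In triode I_D = k_n[V_ov V_DS − ½ V_DS²] and I_D = (V_DD − V_DS)/R_D. Equating: 8.48 V_DS² − 19.65 V_DS + 8.76 = 0, giving V_DS = 0.602 V (the root below V_ov).
I_D = (8.76 − 0.602) / 5.69 = 1.43 mA.

I_D = 1.43 mA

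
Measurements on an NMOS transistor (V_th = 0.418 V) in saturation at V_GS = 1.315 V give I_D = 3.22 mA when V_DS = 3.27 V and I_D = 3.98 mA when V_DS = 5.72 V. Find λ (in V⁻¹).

λ = 0.141 V⁻¹

With V_GS fixed, I_D ∝ (1 + λ V_DS) in saturation, so I_D2/I_D1 = (1 + λ V_DS2)/(1 + λ V_DS1).
3.98/3.22 = 1.236 = (1 + 5.72 λ)/(1 + 3.27 λ).
Solving: λ (I_D1 V_DS2 − I_D2 V_DS1) = I_D2 − I_D1, so λ = (3.98 − 3.22) / (3.22 × 5.72 − 3.98 × 3.27) = 0.76 / 5.4 = 0.141 V⁻¹.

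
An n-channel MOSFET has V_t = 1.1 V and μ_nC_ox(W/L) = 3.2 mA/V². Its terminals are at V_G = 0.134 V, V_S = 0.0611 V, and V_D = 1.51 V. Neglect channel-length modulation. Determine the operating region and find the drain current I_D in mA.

V_GS = V_G − V_S = 0.134 − 0.0611 = 0.0729 V; V_DS = V_D − V_S = 1.51 − 0.0611 = 1.45 V.
V_GS = 0.0729 V < V_t = 1.1 V, so the transistor is in cutoff.

Cutoff; I_D = 0 mA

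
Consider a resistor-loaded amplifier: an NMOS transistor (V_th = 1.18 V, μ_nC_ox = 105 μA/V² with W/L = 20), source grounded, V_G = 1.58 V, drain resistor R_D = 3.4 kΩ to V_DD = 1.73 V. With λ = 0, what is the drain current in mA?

I_D = 0.168 mA

V_GS = V_G = 1.58 V, so V_ov = 1.58 − 1.18 = 0.4 V.
k_n = μ_nC_ox · (W/L) = 2.1 mA/V².
Assume saturation: I_D = ½ k_n V_ov² = 0.5 × 2.1 × 0.4² = 0.168 mA, giving V_DS = V_DD − I_D R_D = 1.73 − 0.168 × 3.4 = 1.16 V.
V_DS = 1.16 V ≥ V_ov = 0.4 V, confirming saturation.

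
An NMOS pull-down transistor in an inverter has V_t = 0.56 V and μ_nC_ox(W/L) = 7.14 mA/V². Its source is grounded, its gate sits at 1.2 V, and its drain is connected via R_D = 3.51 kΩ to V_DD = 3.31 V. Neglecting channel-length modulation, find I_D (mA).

V_GS = V_G = 1.2 V, so V_ov = 1.2 − 0.56 = 0.64 V.
Assume saturation: I_D = ½ k_n V_ov² = 0.5 × 7.14 × 0.64² = 1.46 mA, giving V_DS = V_DD − I_D R_D = 3.31 − 1.46 × 3.51 = -1.82 V.
But -1.82 V < V_ov = 0.64 V, so the device is actually in triode.
In triode I_D = k_n[V_ov V_DS − ½ V_DS²] and I_D = (V_DD − V_DS)/R_D. Equating: 12.5 V_DS² − 17.04 V_DS + 3.31 = 0, giving V_DS = 0.235 V (the root below V_ov).
I_D = (3.31 − 0.235) / 3.51 = 0.876 mA.

I_D = 0.876 mA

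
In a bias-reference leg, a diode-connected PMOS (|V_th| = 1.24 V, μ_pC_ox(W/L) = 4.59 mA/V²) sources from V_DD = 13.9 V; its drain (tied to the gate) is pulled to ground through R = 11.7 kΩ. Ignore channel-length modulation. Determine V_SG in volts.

With gate tied to drain, V_SG = V_SD ≥ V_SG − |V_th|, so the device is in saturation.
KCL at the drain: ½ k_p (V_SG − |V_th|)² = (V_DD − V_SG)/R.
Let x = V_SG − 1.24. Then 26.9 x² + x − 12.66 = 0, giving x = 0.668 V (positive root), so V_SG = 1.91 V.
I_D = (V_DD − V_SG)/R = (13.9 − 1.91) / 11.7 = 1.02 mA.

V_SG = 1.91 V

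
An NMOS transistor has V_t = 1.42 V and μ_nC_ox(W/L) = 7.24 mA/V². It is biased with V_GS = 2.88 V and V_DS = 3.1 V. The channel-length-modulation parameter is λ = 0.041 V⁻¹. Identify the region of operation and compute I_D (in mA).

Saturation; I_D = 8.70 mA

V_ov = V_GS − V_t = 2.88 − 1.42 = 1.46 V.
Since V_DS = 3.1 V ≥ V_ov = 1.46 V, the device is in saturation.
I_D = ½ k_n V_ov² (1 + λ V_DS) = 0.5 × 7.24 × 1.46² × (1 + 0.041 × 3.1) = 8.7 mA.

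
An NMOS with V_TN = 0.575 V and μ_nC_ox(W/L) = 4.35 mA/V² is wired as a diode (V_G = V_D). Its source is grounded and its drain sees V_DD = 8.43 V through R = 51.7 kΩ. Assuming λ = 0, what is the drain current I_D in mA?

With gate tied to drain, V_GS = V_DS ≥ V_GS − V_TN, so the device is in saturation.
KCL at the drain: ½ k_n (V_GS − V_TN)² = (V_DD − V_GS)/R.
Let x = V_GS − 0.575. Then 112 x² + x − 7.855 = 0, giving x = 0.26 V (positive root), so V_GS = 0.835 V.
I_D = (V_DD − V_GS)/R = (8.43 − 0.835) / 51.7 = 0.147 mA.

I_D = 0.147 mA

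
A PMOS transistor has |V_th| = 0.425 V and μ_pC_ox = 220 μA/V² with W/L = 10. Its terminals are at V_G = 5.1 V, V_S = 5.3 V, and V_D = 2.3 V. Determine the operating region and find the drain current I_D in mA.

Cutoff; I_D = 0 mA

V_SG = V_S − V_G = 5.3 − 5.1 = 0.2 V; V_SD = V_S − V_D = 5.3 − 2.3 = 3 V.
V_SG = 0.2 V < |V_th| = 0.425 V, so the transistor is in cutoff.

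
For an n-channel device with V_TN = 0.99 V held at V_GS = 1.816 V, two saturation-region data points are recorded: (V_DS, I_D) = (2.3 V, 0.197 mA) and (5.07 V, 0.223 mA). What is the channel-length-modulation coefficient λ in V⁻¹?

With V_GS fixed, I_D ∝ (1 + λ V_DS) in saturation, so I_D2/I_D1 = (1 + λ V_DS2)/(1 + λ V_DS1).
0.223/0.197 = 1.132 = (1 + 5.07 λ)/(1 + 2.3 λ).
Solving: λ (I_D1 V_DS2 − I_D2 V_DS1) = I_D2 − I_D1, so λ = (0.223 − 0.197) / (0.197 × 5.07 − 0.223 × 2.3) = 0.026 / 0.486 = 0.0535 V⁻¹.

λ = 0.0535 V⁻¹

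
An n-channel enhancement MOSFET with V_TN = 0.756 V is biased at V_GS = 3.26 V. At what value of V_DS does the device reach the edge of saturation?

V_DS,sat = 2.50 V

The boundary between triode and saturation is V_DS = V_GS − V_TN = V_ov.
V_ov = 3.26 − 0.756 = 2.5 V.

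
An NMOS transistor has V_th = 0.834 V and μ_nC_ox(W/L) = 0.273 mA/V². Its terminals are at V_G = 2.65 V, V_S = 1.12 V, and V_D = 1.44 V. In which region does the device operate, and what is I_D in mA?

Triode; I_D = 0.0468 mA

V_GS = V_G − V_S = 2.65 − 1.12 = 1.53 V; V_DS = V_D − V_S = 1.44 − 1.12 = 0.32 V.
V_ov = V_GS − V_th = 1.53 − 0.834 = 0.696 V.
Since V_DS = 0.32 V < V_ov = 0.696 V, the device is in the triode region.
I_D = k_n [V_ov · V_DS − ½ V_DS²] = 0.273 × [0.696 × 0.32 − 0.5 × 0.32²] = 0.0468 mA.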